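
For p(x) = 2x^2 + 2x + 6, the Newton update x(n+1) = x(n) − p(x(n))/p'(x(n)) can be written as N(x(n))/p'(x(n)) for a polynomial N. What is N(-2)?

p'(x) = 4x + 2.
N(x) = x·p'(x) − p(x) = x·(4x + 2) − (2x^2 + 2x + 6) = 2x^2 − 6.
N(-2) = 2.

2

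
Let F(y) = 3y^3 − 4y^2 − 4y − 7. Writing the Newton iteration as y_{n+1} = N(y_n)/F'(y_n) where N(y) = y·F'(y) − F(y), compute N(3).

F'(y) = 9y^2 − 8y − 4.
N(y) = y·F'(y) − F(y) = y·(9y^2 − 8y − 4) − (3y^3 − 4y^2 − 4y − 7) = 6y^3 − 4y^2 + 7.
N(3) = 133.

133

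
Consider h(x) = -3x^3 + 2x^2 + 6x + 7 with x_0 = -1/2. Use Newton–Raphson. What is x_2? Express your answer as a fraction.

h'(x) = -9x^2 + 4x + 6.
h(-1/2) = 39/8, h'(-1/2) = 7/4, so x_1 = (-1/2) - (39/8)/(7/4) = -23/7.
h(-23/7) = 39546/343, h'(-23/7) = -5111/49, so x_2 = (-23/7) - (39546/343)/(-5111/49) = -78007/35777.

-78007/35777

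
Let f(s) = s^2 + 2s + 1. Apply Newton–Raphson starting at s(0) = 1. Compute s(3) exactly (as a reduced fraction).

f'(s) = 2s + 2.
f(1) = 4, f'(1) = 4, so s(1) = 1 − 4/4 = 0.
f(0) = 1, f'(0) = 2, so s(2) = 0 − 1/2 = −1/2.
f(−1/2) = 1/4, f'(−1/2) = 1, so s(3) = (−1/2) − (1/4)/1 = −3/4.

−3/4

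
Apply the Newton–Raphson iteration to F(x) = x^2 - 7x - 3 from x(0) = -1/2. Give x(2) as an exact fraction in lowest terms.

-3241/8000

F'(x) = 2x - 7.
F(-1/2) = 3/4, F'(-1/2) = -8, so x(1) = (-1/2) - (3/4)/(-8) = -13/32.
F(-13/32) = 9/1024, F'(-13/32) = -125/16, so x(2) = (-13/32) - (9/1024)/(-125/16) = -3241/8000.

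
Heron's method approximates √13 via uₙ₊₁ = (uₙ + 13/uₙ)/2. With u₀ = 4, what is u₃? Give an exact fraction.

u₁ = (4 + 13/4)/2 = 29/8.
u₂ = (29/8 + 13/(29/8))/2 = 1673/464.
u₃ = (1673/464 + 13/(1673/464))/2 = 5597777/1552544.

5597777/1552544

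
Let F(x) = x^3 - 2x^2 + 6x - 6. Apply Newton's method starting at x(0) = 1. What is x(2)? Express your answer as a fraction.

137/115

F'(x) = 3x^2 - 4x + 6.
F(1) = -1, F'(1) = 5, so x(1) = 1 - (-1)/5 = 6/5.
F(6/5) = 6/125, F'(6/5) = 138/25, so x(2) = (6/5) - (6/125)/(138/25) = 137/115.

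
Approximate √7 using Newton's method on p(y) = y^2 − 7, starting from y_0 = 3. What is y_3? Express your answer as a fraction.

32257/12192

p'(y) = 2y.
p(3) = 2, p'(3) = 6, so y_1 = 3 − 2/6 = 8/3.
p(8/3) = 1/9, p'(8/3) = 16/3, so y_2 = (8/3) − (1/9)/(16/3) = 127/48.
p(127/48) = 1/2304, p'(127/48) = 127/24, so y_3 = (127/48) − (1/2304)/(127/24) = 32257/12192.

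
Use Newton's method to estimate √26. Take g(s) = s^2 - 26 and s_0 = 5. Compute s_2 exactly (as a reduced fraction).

g'(s) = 2s.
g(5) = -1, g'(5) = 10, so s_1 = 5 - (-1)/10 = 51/10.
g(51/10) = 1/100, g'(51/10) = 51/5, so s_2 = (51/10) - (1/100)/(51/5) = 5201/1020.

5201/1020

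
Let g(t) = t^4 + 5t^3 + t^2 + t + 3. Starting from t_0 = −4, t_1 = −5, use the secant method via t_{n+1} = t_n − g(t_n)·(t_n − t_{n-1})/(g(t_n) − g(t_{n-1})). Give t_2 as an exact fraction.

g(−4) = −49, g(−5) = 23. t_2 = (−5) − 23·((−5) − (−4))/(23 − (−49)) = −337/72.

−337/72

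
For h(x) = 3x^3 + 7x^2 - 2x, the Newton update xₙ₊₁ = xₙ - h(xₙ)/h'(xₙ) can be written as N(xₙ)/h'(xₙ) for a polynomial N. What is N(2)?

h'(x) = 9x^2 + 14x - 2.
N(x) = x·h'(x) - h(x) = x·(9x^2 + 14x - 2) - (3x^3 + 7x^2 - 2x) = 6x^3 + 7x^2.
N(2) = 76.

76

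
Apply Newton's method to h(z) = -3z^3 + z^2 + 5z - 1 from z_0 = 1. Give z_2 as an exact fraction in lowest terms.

43/27

h'(z) = -9z^2 + 2z + 5.
h(1) = 2, h'(1) = -2, so z_1 = 1 - 2/(-2) = 2.
h(2) = -11, h'(2) = -27, so z_2 = 2 - (-11)/(-27) = 43/27.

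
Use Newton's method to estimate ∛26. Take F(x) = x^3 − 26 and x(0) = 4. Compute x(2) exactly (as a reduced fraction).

F'(x) = 3x^2.
F(4) = 38, F'(4) = 48, so x(1) = 4 − 38/48 = 77/24.
F(77/24) = 97109/13824, F'(77/24) = 5929/192, so x(2) = (77/24) − (97109/13824)/(5929/192) = 636245/213444.

636245/213444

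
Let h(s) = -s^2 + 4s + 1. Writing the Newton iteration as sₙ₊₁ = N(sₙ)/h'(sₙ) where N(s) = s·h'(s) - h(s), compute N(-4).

-17

h'(s) = -2s + 4.
N(s) = s·h'(s) - h(s) = s·(-2s + 4) - (-s^2 + 4s + 1) = -s^2 - 1.
N(-4) = -17.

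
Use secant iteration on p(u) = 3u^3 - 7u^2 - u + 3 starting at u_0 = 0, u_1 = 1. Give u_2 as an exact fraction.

3/5

p(0) = 3, p(1) = -2. u_2 = 1 - (-2)·(1 - 0)/((-2) - 3) = 3/5.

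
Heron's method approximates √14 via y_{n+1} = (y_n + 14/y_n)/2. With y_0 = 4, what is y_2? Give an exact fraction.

449/120

y_1 = (4 + 14/4)/2 = 15/4.
y_2 = (15/4 + 14/(15/4))/2 = 449/120.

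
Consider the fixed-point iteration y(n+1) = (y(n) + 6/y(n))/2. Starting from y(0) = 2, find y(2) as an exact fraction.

49/20

y(1) = (2 + 6/2)/2 = 5/2.
y(2) = (5/2 + 6/(5/2))/2 = 49/20.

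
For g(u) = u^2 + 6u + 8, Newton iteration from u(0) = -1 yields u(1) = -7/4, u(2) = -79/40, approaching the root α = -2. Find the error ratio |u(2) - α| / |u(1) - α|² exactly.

u(1) - α = -7/4 - (-2) = -7/4 + 2 = 1/4, so |u(1) - α| = 1/4.
u(2) - α = -79/40 - (-2) = -79/40 + 2 = 1/40, so |u(2) - α| = 1/40.
|u(1) - α|² = 1/16.
Ratio = (1/40) / (1/16) = 2/5.

2/5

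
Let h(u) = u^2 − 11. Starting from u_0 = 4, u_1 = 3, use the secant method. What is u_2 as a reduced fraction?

h(4) = 5, h(3) = −2. u_2 = 3 − (−2)·(3 − 4)/((−2) − 5) = 23/7.

23/7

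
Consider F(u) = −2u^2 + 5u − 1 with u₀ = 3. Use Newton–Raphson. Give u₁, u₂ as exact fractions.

u₁ = 17/7, u₂ = 529/231

F'(u) = −4u + 5.
F(3) = −4, F'(3) = −7, so u₁ = 3 − (−4)/(−7) = 17/7.
F(17/7) = −32/49, F'(17/7) = −33/7, so u₂ = (17/7) − (−32/49)/(−33/7) = 529/231.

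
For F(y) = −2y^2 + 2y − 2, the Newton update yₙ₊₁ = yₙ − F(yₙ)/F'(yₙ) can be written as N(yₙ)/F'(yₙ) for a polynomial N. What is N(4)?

−30

F'(y) = −4y + 2.
N(y) = y·F'(y) − F(y) = y·(−4y + 2) − (−2y^2 + 2y − 2) = −2y^2 + 2.
N(4) = −30.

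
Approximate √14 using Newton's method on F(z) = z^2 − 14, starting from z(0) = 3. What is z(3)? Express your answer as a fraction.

2133553/570216

F'(z) = 2z.
F(3) = −5, F'(3) = 6, so z(1) = 3 − (−5)/6 = 23/6.
F(23/6) = 25/36, F'(23/6) = 23/3, so z(2) = (23/6) − (25/36)/(23/3) = 1033/276.
F(1033/276) = 625/76176, F'(1033/276) = 1033/138, so z(3) = (1033/276) − (625/76176)/(1033/138) = 2133553/570216.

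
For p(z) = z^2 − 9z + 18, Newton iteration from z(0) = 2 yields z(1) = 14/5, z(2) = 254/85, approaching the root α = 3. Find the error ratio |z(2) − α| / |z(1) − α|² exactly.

z(1) − α = 14/5 − 3 = −1/5, so |z(1) − α| = 1/5.
z(2) − α = 254/85 − 3 = −1/85, so |z(2) − α| = 1/85.
|z(1) − α|² = 1/25.
Ratio = (1/85) / (1/25) = 5/17.

5/17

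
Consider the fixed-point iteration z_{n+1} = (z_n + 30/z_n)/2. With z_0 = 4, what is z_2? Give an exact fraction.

z_1 = (4 + 30/4)/2 = 23/4.
z_2 = (23/4 + 30/(23/4))/2 = 1009/184.

1009/184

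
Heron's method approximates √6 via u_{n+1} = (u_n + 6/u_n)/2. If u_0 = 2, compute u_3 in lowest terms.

4801/1960

u_1 = (2 + 6/2)/2 = 5/2.
u_2 = (5/2 + 6/(5/2))/2 = 49/20.
u_3 = (49/20 + 6/(49/20))/2 = 4801/1960.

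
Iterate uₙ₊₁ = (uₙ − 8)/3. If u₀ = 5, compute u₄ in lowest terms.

u₁ = (5 − 8)/3 = −1.
u₂ = ((−1) − 8)/3 = −3.
u₃ = ((−3) − 8)/3 = −11/3.
u₄ = ((−11/3) − 8)/3 = −35/9.

−35/9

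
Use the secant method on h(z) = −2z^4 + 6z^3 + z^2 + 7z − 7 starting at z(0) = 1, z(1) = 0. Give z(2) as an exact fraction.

7/12

h(1) = 5, h(0) = −7. z(2) = 0 − (−7)·(0 − 1)/((−7) − 5) = 7/12.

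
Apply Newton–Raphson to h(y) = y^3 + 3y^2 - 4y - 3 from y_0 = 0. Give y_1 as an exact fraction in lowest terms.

h'(y) = 3y^2 + 6y - 4.
h(0) = -3, h'(0) = -4, so y_1 = 0 - (-3)/(-4) = -3/4.

-3/4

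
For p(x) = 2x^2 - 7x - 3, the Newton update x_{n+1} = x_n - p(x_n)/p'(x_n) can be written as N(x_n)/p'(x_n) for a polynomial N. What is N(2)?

p'(x) = 4x - 7.
N(x) = x·p'(x) - p(x) = x·(4x - 7) - (2x^2 - 7x - 3) = 2x^2 + 3.
N(2) = 11.

11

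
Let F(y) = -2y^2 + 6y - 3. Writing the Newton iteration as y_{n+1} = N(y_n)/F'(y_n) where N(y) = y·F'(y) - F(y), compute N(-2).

-5

F'(y) = -4y + 6.
N(y) = y·F'(y) - F(y) = y·(-4y + 6) - (-2y^2 + 6y - 3) = -2y^2 + 3.
N(-2) = -5.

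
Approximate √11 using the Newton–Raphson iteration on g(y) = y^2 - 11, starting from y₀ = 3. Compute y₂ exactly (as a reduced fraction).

199/60

g'(y) = 2y.
g(3) = -2, g'(3) = 6, so y₁ = 3 - (-2)/6 = 10/3.
g(10/3) = 1/9, g'(10/3) = 20/3, so y₂ = (10/3) - (1/9)/(20/3) = 199/60.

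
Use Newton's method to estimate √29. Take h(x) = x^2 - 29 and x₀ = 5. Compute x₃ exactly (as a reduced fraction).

528527/98145

h'(x) = 2x.
h(5) = -4, h'(5) = 10, so x₁ = 5 - (-4)/10 = 27/5.
h(27/5) = 4/25, h'(27/5) = 54/5, so x₂ = (27/5) - (4/25)/(54/5) = 727/135.
h(727/135) = 4/18225, h'(727/135) = 1454/135, so x₃ = (727/135) - (4/18225)/(1454/135) = 528527/98145.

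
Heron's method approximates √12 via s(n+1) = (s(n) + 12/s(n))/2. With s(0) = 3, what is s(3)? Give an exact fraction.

18817/5432

s(1) = (3 + 12/3)/2 = 7/2.
s(2) = (7/2 + 12/(7/2))/2 = 97/28.
s(3) = (97/28 + 12/(97/28))/2 = 18817/5432.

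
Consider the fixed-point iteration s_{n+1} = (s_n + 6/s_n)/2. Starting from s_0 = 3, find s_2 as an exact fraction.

s_1 = (3 + 6/3)/2 = 5/2.
s_2 = (5/2 + 6/(5/2))/2 = 49/20.

49/20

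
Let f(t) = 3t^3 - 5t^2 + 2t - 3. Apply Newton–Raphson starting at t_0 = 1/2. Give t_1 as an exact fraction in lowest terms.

-10/3

f'(t) = 9t^2 - 10t + 2.
f(1/2) = -23/8, f'(1/2) = -3/4, so t_1 = (1/2) - (-23/8)/(-3/4) = -10/3.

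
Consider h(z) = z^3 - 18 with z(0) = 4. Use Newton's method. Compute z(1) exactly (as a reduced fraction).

h'(z) = 3z^2.
h(4) = 46, h'(4) = 48, so z(1) = 4 - 46/48 = 73/24.

73/24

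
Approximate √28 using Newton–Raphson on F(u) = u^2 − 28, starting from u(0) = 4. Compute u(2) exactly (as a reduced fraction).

F'(u) = 2u.
F(4) = −12, F'(4) = 8, so u(1) = 4 − (−12)/8 = 11/2.
F(11/2) = 9/4, F'(11/2) = 11, so u(2) = (11/2) − (9/4)/11 = 233/44.

233/44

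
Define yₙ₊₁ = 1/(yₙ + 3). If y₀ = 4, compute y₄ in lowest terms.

y₁ = 1/(4 + 3) = 1/7.
y₂ = 1/(1/7 + 3) = 7/22.
y₃ = 1/(7/22 + 3) = 22/73.
y₄ = 1/(22/73 + 3) = 73/241.

73/241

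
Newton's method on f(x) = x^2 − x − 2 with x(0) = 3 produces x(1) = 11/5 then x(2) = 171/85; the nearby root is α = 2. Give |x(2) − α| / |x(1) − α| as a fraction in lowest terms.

1/17

x(1) − α = 11/5 − 2 = 1/5, so |x(1) − α| = 1/5.
x(2) − α = 171/85 − 2 = 1/85, so |x(2) − α| = 1/85.
Ratio = (1/85) / (1/5) = 1/17.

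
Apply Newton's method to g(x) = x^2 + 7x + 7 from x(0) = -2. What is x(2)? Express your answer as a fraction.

g'(x) = 2x + 7.
g(-2) = -3, g'(-2) = 3, so x(1) = (-2) - (-3)/3 = -1.
g(-1) = 1, g'(-1) = 5, so x(2) = (-1) - 1/5 = -6/5.

-6/5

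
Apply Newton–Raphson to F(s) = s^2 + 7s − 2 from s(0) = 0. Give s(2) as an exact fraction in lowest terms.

F'(s) = 2s + 7.
F(0) = −2, F'(0) = 7, so s(1) = 0 − (−2)/7 = 2/7.
F(2/7) = 4/49, F'(2/7) = 53/7, so s(2) = (2/7) − (4/49)/(53/7) = 102/371.

102/371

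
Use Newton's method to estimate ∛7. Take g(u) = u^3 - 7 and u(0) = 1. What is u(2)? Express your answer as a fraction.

61/27

g'(u) = 3u^2.
g(1) = -6, g'(1) = 3, so u(1) = 1 - (-6)/3 = 3.
g(3) = 20, g'(3) = 27, so u(2) = 3 - 20/27 = 61/27.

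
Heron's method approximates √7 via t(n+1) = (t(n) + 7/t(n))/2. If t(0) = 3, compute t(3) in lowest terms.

32257/12192

t(1) = (3 + 7/3)/2 = 8/3.
t(2) = (8/3 + 7/(8/3))/2 = 127/48.
t(3) = (127/48 + 7/(127/48))/2 = 32257/12192.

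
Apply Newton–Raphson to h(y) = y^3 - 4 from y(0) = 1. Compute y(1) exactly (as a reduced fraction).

h'(y) = 3y^2.
h(1) = -3, h'(1) = 3, so y(1) = 1 - (-3)/3 = 2.

2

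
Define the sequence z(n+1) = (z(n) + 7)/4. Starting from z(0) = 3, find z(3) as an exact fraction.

75/32

z(1) = (3 + 7)/4 = 5/2.
z(2) = ((5/2) + 7)/4 = 19/8.
z(3) = ((19/8) + 7)/4 = 75/32.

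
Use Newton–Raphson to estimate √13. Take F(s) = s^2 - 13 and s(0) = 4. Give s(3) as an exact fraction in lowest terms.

F'(s) = 2s.
F(4) = 3, F'(4) = 8, so s(1) = 4 - 3/8 = 29/8.
F(29/8) = 9/64, F'(29/8) = 29/4, so s(2) = (29/8) - (9/64)/(29/4) = 1673/464.
F(1673/464) = 81/215296, F'(1673/464) = 1673/232, so s(3) = (1673/464) - (81/215296)/(1673/232) = 5597777/1552544.

5597777/1552544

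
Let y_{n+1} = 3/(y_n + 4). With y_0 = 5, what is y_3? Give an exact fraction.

y_1 = 3/(5 + 4) = 1/3.
y_2 = 3/(1/3 + 4) = 9/13.
y_3 = 3/(9/13 + 4) = 39/61.

39/61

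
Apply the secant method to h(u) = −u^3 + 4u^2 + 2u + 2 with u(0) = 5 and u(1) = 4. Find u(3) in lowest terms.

21337/4673

h(5) = −13, h(4) = 10. u(2) = 4 − 10·(4 − 5)/(10 − (−13)) = 102/23.
h(4) = 10, h(102/23) = 28210/12167. u(3) = (102/23) − (28210/12167)·((102/23) − 4)/((28210/12167) − 10) = 21337/4673.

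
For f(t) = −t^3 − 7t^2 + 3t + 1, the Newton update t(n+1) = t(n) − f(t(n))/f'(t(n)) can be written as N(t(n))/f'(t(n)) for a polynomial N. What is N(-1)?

−6

f'(t) = −3t^2 − 14t + 3.
N(t) = t·f'(t) − f(t) = t·(−3t^2 − 14t + 3) − (−t^3 − 7t^2 + 3t + 1) = −2t^3 − 7t^2 − 1.
N(-1) = −6.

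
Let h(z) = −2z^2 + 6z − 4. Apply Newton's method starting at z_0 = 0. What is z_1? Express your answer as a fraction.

h'(z) = −4z + 6.
h(0) = −4, h'(0) = 6, so z_1 = 0 − (−4)/6 = 2/3.

2/3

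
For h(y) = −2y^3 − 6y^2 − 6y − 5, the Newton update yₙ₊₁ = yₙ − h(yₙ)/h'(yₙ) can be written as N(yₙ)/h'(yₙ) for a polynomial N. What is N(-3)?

59

h'(y) = −6y^2 − 12y − 6.
N(y) = y·h'(y) − h(y) = y·(−6y^2 − 12y − 6) − (−2y^3 − 6y^2 − 6y − 5) = −4y^3 − 6y^2 + 5.
N(-3) = 59.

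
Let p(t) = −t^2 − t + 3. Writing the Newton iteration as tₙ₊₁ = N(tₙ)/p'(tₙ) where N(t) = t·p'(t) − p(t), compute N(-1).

p'(t) = −2t − 1.
N(t) = t·p'(t) − p(t) = t·(−2t − 1) − (−t^2 − t + 3) = −t^2 − 3.
N(-1) = −4.

−4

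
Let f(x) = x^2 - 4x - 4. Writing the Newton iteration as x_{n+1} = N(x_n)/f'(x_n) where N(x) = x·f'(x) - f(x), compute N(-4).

f'(x) = 2x - 4.
N(x) = x·f'(x) - f(x) = x·(2x - 4) - (x^2 - 4x - 4) = x^2 + 4.
N(-4) = 20.

20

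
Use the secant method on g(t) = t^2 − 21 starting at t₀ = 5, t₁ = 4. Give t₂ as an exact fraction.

g(5) = 4, g(4) = −5. t₂ = 4 − (−5)·(4 − 5)/((−5) − 4) = 41/9.

41/9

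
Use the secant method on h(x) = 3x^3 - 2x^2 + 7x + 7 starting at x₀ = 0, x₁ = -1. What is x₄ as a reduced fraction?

-55441/78321

h(0) = 7, h(-1) = -5. x₂ = (-1) - (-5)·((-1) - 0)/((-5) - 7) = -7/12.
h(-1) = -5, h(-7/12) = 105/64. x₃ = (-7/12) - (105/64)·((-7/12) - (-1))/((105/64) - (-5)) = -35/51.
h(-7/12) = 105/64, h(-35/51) = 4193/14739. x₄ = (-35/51) - (4193/14739)·((-35/51) - (-7/12))/((4193/14739) - (105/64)) = -55441/78321.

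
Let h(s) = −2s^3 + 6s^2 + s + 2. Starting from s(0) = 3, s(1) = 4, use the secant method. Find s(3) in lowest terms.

h(3) = 5, h(4) = −26. s(2) = 4 − (−26)·(4 − 3)/((−26) − 5) = 98/31.
h(4) = −26, h(98/31) = 57720/29791. s(3) = (98/31) − (57720/29791)·((98/31) − 4)/((57720/29791) − (−26)) = 103058/32011.

103058/32011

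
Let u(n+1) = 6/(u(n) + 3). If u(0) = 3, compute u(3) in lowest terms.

4/3

u(1) = 6/(3 + 3) = 1.
u(2) = 6/(1 + 3) = 3/2.
u(3) = 6/(3/2 + 3) = 4/3.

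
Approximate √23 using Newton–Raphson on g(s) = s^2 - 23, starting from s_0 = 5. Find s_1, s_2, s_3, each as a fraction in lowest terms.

s_1 = 24/5, s_2 = 1151/240, s_3 = 2649601/552480

g'(s) = 2s.
g(5) = 2, g'(5) = 10, so s_1 = 5 - 2/10 = 24/5.
g(24/5) = 1/25, g'(24/5) = 48/5, so s_2 = (24/5) - (1/25)/(48/5) = 1151/240.
g(1151/240) = 1/57600, g'(1151/240) = 1151/120, so s_3 = (1151/240) - (1/57600)/(1151/120) = 2649601/552480.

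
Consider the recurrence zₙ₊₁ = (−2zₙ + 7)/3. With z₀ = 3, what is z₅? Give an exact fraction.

289/243

z₁ = (−2·3 + 7)/3 = 1/3.
z₂ = (−2·(1/3) + 7)/3 = 19/9.
z₃ = (−2·(19/9) + 7)/3 = 25/27.
z₄ = (−2·(25/27) + 7)/3 = 139/81.
z₅ = (−2·(139/81) + 7)/3 = 289/243.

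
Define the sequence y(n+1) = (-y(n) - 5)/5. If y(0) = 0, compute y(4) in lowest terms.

y(1) = (-0 - 5)/5 = -1.
y(2) = (-(-1) - 5)/5 = -4/5.
y(3) = (-(-4/5) - 5)/5 = -21/25.
y(4) = (-(-21/25) - 5)/5 = -104/125.

-104/125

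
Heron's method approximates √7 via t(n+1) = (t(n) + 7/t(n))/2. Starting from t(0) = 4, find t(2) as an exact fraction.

t(1) = (4 + 7/4)/2 = 23/8.
t(2) = (23/8 + 7/(23/8))/2 = 977/368.

977/368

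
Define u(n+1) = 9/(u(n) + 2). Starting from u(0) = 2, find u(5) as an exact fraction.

2637/1216

u(1) = 9/(2 + 2) = 9/4.
u(2) = 9/(9/4 + 2) = 36/17.
u(3) = 9/(36/17 + 2) = 153/70.
u(4) = 9/(153/70 + 2) = 630/293.
u(5) = 9/(630/293 + 2) = 2637/1216.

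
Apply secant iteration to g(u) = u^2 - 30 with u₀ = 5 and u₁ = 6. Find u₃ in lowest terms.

115/21

g(5) = -5, g(6) = 6. u₂ = 6 - 6·(6 - 5)/(6 - (-5)) = 60/11.
g(6) = 6, g(60/11) = -30/121. u₃ = (60/11) - (-30/121)·((60/11) - 6)/((-30/121) - 6) = 115/21.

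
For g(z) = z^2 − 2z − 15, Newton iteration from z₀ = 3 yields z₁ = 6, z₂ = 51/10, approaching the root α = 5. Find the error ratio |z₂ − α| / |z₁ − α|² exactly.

z₁ − α = 6 − 5 = 1, so |z₁ − α| = 1.
z₂ − α = 51/10 − 5 = 1/10, so |z₂ − α| = 1/10.
|z₁ − α|² = 1.
Ratio = (1/10) / 1 = 1/10.

1/10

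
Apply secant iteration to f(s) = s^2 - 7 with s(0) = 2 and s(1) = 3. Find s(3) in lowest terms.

37/14

f(2) = -3, f(3) = 2. s(2) = 3 - 2·(3 - 2)/(2 - (-3)) = 13/5.
f(3) = 2, f(13/5) = -6/25. s(3) = (13/5) - (-6/25)·((13/5) - 3)/((-6/25) - 2) = 37/14.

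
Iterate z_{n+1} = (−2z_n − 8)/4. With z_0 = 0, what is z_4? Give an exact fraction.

z_1 = (−2·0 − 8)/4 = −2.
z_2 = (−2·(−2) − 8)/4 = −1.
z_3 = (−2·(−1) − 8)/4 = −3/2.
z_4 = (−2·(−3/2) − 8)/4 = −5/4.

−5/4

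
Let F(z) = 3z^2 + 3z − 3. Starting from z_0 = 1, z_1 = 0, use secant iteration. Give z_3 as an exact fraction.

2/3

F(1) = 3, F(0) = −3. z_2 = 0 − (−3)·(0 − 1)/((−3) − 3) = 1/2.
F(0) = −3, F(1/2) = −3/4. z_3 = (1/2) − (−3/4)·((1/2) − 0)/((−3/4) − (−3)) = 2/3.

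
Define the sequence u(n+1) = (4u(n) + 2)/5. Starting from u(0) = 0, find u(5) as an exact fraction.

4202/3125

u(1) = (4·0 + 2)/5 = 2/5.
u(2) = (4·(2/5) + 2)/5 = 18/25.
u(3) = (4·(18/25) + 2)/5 = 122/125.
u(4) = (4·(122/125) + 2)/5 = 738/625.
u(5) = (4·(738/625) + 2)/5 = 4202/3125.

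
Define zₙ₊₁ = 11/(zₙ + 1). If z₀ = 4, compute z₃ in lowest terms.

z₁ = 11/(4 + 1) = 11/5.
z₂ = 11/(11/5 + 1) = 55/16.
z₃ = 11/(55/16 + 1) = 176/71.

176/71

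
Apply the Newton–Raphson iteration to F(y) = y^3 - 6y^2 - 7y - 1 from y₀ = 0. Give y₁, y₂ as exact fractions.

y₁ = -1/7, y₂ = -299/1792

F'(y) = 3y^2 - 12y - 7.
F(0) = -1, F'(0) = -7, so y₁ = 0 - (-1)/(-7) = -1/7.
F(-1/7) = -43/343, F'(-1/7) = -256/49, so y₂ = (-1/7) - (-43/343)/(-256/49) = -299/1792.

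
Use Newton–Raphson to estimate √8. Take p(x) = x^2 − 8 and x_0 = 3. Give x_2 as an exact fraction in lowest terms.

577/204

p'(x) = 2x.
p(3) = 1, p'(3) = 6, so x_1 = 3 − 1/6 = 17/6.
p(17/6) = 1/36, p'(17/6) = 17/3, so x_2 = (17/6) − (1/36)/(17/3) = 577/204.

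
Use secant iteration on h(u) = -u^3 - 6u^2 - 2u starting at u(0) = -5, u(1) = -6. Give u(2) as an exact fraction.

h(-5) = -15, h(-6) = 12. u(2) = (-6) - 12·((-6) - (-5))/(12 - (-15)) = -50/9.

-50/9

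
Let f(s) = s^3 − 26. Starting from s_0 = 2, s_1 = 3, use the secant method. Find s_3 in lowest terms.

f(2) = −18, f(3) = 1. s_2 = 3 − 1·(3 − 2)/(1 − (−18)) = 56/19.
f(3) = 1, f(56/19) = −2718/6859. s_3 = (56/19) − (−2718/6859)·((56/19) − 3)/((−2718/6859) − 1) = 28370/9577.

28370/9577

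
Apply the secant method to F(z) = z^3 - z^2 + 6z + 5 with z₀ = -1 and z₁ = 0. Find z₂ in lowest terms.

-5/8

F(-1) = -3, F(0) = 5. z₂ = 0 - 5·(0 - (-1))/(5 - (-3)) = -5/8.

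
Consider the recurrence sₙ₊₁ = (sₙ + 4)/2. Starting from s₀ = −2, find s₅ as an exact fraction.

s₁ = ((−2) + 4)/2 = 1.
s₂ = (1 + 4)/2 = 5/2.
s₃ = ((5/2) + 4)/2 = 13/4.
s₄ = ((13/4) + 4)/2 = 29/8.
s₅ = ((29/8) + 4)/2 = 61/16.

61/16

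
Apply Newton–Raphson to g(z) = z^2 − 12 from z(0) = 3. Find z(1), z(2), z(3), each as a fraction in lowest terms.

z(1) = 7/2, z(2) = 97/28, z(3) = 18817/5432

g'(z) = 2z.
g(3) = −3, g'(3) = 6, so z(1) = 3 − (−3)/6 = 7/2.
g(7/2) = 1/4, g'(7/2) = 7, so z(2) = (7/2) − (1/4)/7 = 97/28.
g(97/28) = 1/784, g'(97/28) = 97/14, so z(3) = (97/28) − (1/784)/(97/14) = 18817/5432.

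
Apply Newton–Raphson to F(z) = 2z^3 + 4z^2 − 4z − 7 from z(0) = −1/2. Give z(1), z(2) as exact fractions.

z(1) = −15/13, z(2) = −13579/11518

F'(z) = 6z^2 + 8z − 4.
F(−1/2) = −17/4, F'(−1/2) = −13/2, so z(1) = (−1/2) − (−17/4)/(−13/2) = −15/13.
F(−15/13) = −289/2197, F'(−15/13) = −886/169, so z(2) = (−15/13) − (−289/2197)/(−886/169) = −13579/11518.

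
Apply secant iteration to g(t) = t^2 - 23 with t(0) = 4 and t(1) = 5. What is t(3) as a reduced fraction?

211/44

g(4) = -7, g(5) = 2. t(2) = 5 - 2·(5 - 4)/(2 - (-7)) = 43/9.
g(5) = 2, g(43/9) = -14/81. t(3) = (43/9) - (-14/81)·((43/9) - 5)/((-14/81) - 2) = 211/44.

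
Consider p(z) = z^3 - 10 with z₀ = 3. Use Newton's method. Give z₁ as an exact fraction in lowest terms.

64/27

p'(z) = 3z^2.
p(3) = 17, p'(3) = 27, so z₁ = 3 - 17/27 = 64/27.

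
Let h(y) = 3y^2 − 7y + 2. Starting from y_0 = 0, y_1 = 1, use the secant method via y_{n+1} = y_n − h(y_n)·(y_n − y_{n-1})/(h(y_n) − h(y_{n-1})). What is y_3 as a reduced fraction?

1/5

h(0) = 2, h(1) = −2. y_2 = 1 − (−2)·(1 − 0)/((−2) − 2) = 1/2.
h(1) = −2, h(1/2) = −3/4. y_3 = (1/2) − (−3/4)·((1/2) − 1)/((−3/4) − (−2)) = 1/5.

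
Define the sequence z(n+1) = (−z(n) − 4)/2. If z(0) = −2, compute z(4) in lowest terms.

−11/8

z(1) = (−(−2) − 4)/2 = −1.
z(2) = (−(−1) − 4)/2 = −3/2.
z(3) = (−(−3/2) − 4)/2 = −5/4.
z(4) = (−(−5/4) − 4)/2 = −11/8.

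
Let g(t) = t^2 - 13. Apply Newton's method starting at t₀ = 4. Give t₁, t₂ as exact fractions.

g'(t) = 2t.
g(4) = 3, g'(4) = 8, so t₁ = 4 - 3/8 = 29/8.
g(29/8) = 9/64, g'(29/8) = 29/4, so t₂ = (29/8) - (9/64)/(29/4) = 1673/464.

t₁ = 29/8, t₂ = 1673/464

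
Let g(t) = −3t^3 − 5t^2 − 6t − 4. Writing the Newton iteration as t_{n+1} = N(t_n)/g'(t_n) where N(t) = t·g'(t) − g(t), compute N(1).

−7

g'(t) = −9t^2 − 10t − 6.
N(t) = t·g'(t) − g(t) = t·(−9t^2 − 10t − 6) − (−3t^3 − 5t^2 − 6t − 4) = −6t^3 − 5t^2 + 4.
N(1) = −7.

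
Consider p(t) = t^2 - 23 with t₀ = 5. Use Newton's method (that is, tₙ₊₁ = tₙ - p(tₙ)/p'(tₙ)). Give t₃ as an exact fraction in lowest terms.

2649601/552480

p'(t) = 2t.
p(5) = 2, p'(5) = 10, so t₁ = 5 - 2/10 = 24/5.
p(24/5) = 1/25, p'(24/5) = 48/5, so t₂ = (24/5) - (1/25)/(48/5) = 1151/240.
p(1151/240) = 1/57600, p'(1151/240) = 1151/120, so t₃ = (1151/240) - (1/57600)/(1151/120) = 2649601/552480.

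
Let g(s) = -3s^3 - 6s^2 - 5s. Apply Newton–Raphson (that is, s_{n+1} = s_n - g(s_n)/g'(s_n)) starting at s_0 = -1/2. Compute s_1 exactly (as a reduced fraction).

g'(s) = -9s^2 - 12s - 5.
g(-1/2) = 11/8, g'(-1/2) = -5/4, so s_1 = (-1/2) - (11/8)/(-5/4) = 3/5.

3/5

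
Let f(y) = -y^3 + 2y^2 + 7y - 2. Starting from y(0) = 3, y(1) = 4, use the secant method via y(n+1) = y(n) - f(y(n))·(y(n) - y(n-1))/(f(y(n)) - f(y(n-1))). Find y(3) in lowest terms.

5092/1369

f(3) = 10, f(4) = -6. y(2) = 4 - (-6)·(4 - 3)/((-6) - 10) = 29/8.
f(4) = -6, f(29/8) = 1035/512. y(3) = (29/8) - (1035/512)·((29/8) - 4)/((1035/512) - (-6)) = 5092/1369.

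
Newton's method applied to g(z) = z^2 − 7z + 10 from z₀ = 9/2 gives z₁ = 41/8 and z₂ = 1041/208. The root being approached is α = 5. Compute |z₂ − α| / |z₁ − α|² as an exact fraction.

z₁ − α = 41/8 − 5 = 1/8, so |z₁ − α| = 1/8.
z₂ − α = 1041/208 − 5 = 1/208, so |z₂ − α| = 1/208.
|z₁ − α|² = 1/64.
Ratio = (1/208) / (1/64) = 4/13.

4/13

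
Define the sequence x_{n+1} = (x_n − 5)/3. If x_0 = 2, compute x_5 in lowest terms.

x_1 = (2 − 5)/3 = −1.
x_2 = ((−1) − 5)/3 = −2.
x_3 = ((−2) − 5)/3 = −7/3.
x_4 = ((−7/3) − 5)/3 = −22/9.
x_5 = ((−22/9) − 5)/3 = −67/27.

−67/27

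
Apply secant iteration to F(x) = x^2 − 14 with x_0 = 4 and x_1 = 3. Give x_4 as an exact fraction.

F(4) = 2, F(3) = −5. x_2 = 3 − (−5)·(3 − 4)/((−5) − 2) = 26/7.
F(3) = −5, F(26/7) = −10/49. x_3 = (26/7) − (−10/49)·((26/7) − 3)/((−10/49) − (−5)) = 176/47.
F(26/7) = −10/49, F(176/47) = 50/2209. x_4 = (176/47) − (50/2209)·((176/47) − (26/7))/((50/2209) − (−10/49)) = 4591/1227.

4591/1227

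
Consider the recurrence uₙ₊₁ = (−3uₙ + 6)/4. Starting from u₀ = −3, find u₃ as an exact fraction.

u₁ = (−3·(−3) + 6)/4 = 15/4.
u₂ = (−3·(15/4) + 6)/4 = −21/16.
u₃ = (−3·(−21/16) + 6)/4 = 159/64.

159/64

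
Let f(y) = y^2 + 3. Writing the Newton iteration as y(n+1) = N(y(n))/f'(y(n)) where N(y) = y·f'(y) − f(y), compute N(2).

1

f'(y) = 2y.
N(y) = y·f'(y) − f(y) = y·(2y) − (y^2 + 3) = y^2 − 3.
N(2) = 1.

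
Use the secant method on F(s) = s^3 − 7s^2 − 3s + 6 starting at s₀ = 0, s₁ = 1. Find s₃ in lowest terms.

F(0) = 6, F(1) = −3. s₂ = 1 − (−3)·(1 − 0)/((−3) − 6) = 2/3.
F(1) = −3, F(2/3) = 32/27. s₃ = (2/3) − (32/27)·((2/3) − 1)/((32/27) − (−3)) = 86/113.

86/113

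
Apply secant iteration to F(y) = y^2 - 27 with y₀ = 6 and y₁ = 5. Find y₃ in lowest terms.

F(6) = 9, F(5) = -2. y₂ = 5 - (-2)·(5 - 6)/((-2) - 9) = 57/11.
F(5) = -2, F(57/11) = -18/121. y₃ = (57/11) - (-18/121)·((57/11) - 5)/((-18/121) - (-2)) = 291/56.

291/56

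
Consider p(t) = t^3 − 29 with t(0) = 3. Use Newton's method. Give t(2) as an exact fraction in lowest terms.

1714381/558009

p'(t) = 3t^2.
p(3) = −2, p'(3) = 27, so t(1) = 3 − (−2)/27 = 83/27.
p(83/27) = 980/19683, p'(83/27) = 6889/243, so t(2) = (83/27) − (980/19683)/(6889/243) = 1714381/558009.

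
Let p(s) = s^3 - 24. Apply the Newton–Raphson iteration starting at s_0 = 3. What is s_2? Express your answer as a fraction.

p'(s) = 3s^2.
p(3) = 3, p'(3) = 27, so s_1 = 3 - 3/27 = 26/9.
p(26/9) = 80/729, p'(26/9) = 676/27, so s_2 = (26/9) - (80/729)/(676/27) = 13162/4563.

13162/4563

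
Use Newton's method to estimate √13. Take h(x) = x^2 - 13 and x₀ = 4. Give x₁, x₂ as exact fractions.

h'(x) = 2x.
h(4) = 3, h'(4) = 8, so x₁ = 4 - 3/8 = 29/8.
h(29/8) = 9/64, h'(29/8) = 29/4, so x₂ = (29/8) - (9/64)/(29/4) = 1673/464.

x₁ = 29/8, x₂ = 1673/464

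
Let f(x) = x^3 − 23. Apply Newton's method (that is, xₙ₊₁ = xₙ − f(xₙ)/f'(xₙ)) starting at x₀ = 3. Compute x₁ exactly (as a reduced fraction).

77/27

f'(x) = 3x^2.
f(3) = 4, f'(3) = 27, so x₁ = 3 − 4/27 = 77/27.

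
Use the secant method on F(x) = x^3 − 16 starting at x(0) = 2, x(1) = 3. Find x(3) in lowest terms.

F(2) = −8, F(3) = 11. x(2) = 3 − 11·(3 − 2)/(11 − (−8)) = 46/19.
F(3) = 11, F(46/19) = −12408/6859. x(3) = (46/19) − (−12408/6859)·((46/19) − 3)/((−12408/6859) − 11) = 19990/7987.

19990/7987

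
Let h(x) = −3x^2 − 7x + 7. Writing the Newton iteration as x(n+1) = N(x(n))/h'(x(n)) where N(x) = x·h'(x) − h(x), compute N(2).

−19

h'(x) = −6x − 7.
N(x) = x·h'(x) − h(x) = x·(−6x − 7) − (−3x^2 − 7x + 7) = −3x^2 − 7.
N(2) = −19.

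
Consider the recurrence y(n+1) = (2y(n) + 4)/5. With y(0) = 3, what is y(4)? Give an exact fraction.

172/125

y(1) = (2·3 + 4)/5 = 2.
y(2) = (2·2 + 4)/5 = 8/5.
y(3) = (2·(8/5) + 4)/5 = 36/25.
y(4) = (2·(36/25) + 4)/5 = 172/125.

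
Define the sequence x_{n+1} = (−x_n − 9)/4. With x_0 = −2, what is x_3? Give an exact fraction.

−115/64

x_1 = (−(−2) − 9)/4 = −7/4.
x_2 = (−(−7/4) − 9)/4 = −29/16.
x_3 = (−(−29/16) − 9)/4 = −115/64.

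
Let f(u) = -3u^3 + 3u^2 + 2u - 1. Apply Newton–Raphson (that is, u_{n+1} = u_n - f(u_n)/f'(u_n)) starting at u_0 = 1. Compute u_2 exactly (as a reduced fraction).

f'(u) = -9u^2 + 6u + 2.
f(1) = 1, f'(1) = -1, so u_1 = 1 - 1/(-1) = 2.
f(2) = -9, f'(2) = -22, so u_2 = 2 - (-9)/(-22) = 35/22.

35/22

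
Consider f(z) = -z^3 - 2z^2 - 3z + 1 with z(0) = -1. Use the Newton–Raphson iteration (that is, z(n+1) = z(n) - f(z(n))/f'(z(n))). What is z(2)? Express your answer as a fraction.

f'(z) = -3z^2 - 4z - 3.
f(-1) = 3, f'(-1) = -2, so z(1) = (-1) - 3/(-2) = 1/2.
f(1/2) = -9/8, f'(1/2) = -23/4, so z(2) = (1/2) - (-9/8)/(-23/4) = 7/23.

7/23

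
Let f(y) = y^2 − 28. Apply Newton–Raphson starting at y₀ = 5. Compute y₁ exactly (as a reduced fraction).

f'(y) = 2y.
f(5) = −3, f'(5) = 10, so y₁ = 5 − (−3)/10 = 53/10.

53/10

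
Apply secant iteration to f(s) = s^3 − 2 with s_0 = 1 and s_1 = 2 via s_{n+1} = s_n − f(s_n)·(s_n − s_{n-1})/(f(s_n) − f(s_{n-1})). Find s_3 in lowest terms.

75/62

f(1) = −1, f(2) = 6. s_2 = 2 − 6·(2 − 1)/(6 − (−1)) = 8/7.
f(2) = 6, f(8/7) = −174/343. s_3 = (8/7) − (−174/343)·((8/7) − 2)/((−174/343) − 6) = 75/62.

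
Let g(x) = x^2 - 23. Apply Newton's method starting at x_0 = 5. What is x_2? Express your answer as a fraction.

1151/240

g'(x) = 2x.
g(5) = 2, g'(5) = 10, so x_1 = 5 - 2/10 = 24/5.
g(24/5) = 1/25, g'(24/5) = 48/5, so x_2 = (24/5) - (1/25)/(48/5) = 1151/240.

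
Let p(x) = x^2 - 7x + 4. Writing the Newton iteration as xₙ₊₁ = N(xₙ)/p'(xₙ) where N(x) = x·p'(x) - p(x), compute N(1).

p'(x) = 2x - 7.
N(x) = x·p'(x) - p(x) = x·(2x - 7) - (x^2 - 7x + 4) = x^2 - 4.
N(1) = -3.

-3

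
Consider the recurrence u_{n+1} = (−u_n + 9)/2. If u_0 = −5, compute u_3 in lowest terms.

u_1 = (−(−5) + 9)/2 = 7.
u_2 = (−7 + 9)/2 = 1.
u_3 = (−1 + 9)/2 = 4.

4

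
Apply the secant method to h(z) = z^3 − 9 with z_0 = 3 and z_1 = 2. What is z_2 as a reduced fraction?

39/19

h(3) = 18, h(2) = −1. z_2 = 2 − (−1)·(2 − 3)/((−1) − 18) = 39/19.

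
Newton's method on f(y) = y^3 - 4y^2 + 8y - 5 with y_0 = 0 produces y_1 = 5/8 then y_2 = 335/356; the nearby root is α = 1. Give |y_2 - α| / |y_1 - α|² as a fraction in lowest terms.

112/267

y_1 - α = 5/8 - 1 = -3/8, so |y_1 - α| = 3/8.
y_2 - α = 335/356 - 1 = -21/356, so |y_2 - α| = 21/356.
|y_1 - α|² = 9/64.
Ratio = (21/356) / (9/64) = 112/267.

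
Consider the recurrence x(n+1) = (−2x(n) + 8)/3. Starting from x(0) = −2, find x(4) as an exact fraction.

x(1) = (−2·(−2) + 8)/3 = 4.
x(2) = (−2·4 + 8)/3 = 0.
x(3) = (−2·0 + 8)/3 = 8/3.
x(4) = (−2·(8/3) + 8)/3 = 8/9.

8/9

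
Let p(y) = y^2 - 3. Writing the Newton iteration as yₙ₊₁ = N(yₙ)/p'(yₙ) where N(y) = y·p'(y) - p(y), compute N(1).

p'(y) = 2y.
N(y) = y·p'(y) - p(y) = y·(2y) - (y^2 - 3) = y^2 + 3.
N(1) = 4.

4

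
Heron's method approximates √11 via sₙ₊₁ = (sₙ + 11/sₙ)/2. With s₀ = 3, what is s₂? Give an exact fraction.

s₁ = (3 + 11/3)/2 = 10/3.
s₂ = (10/3 + 11/(10/3))/2 = 199/60.

199/60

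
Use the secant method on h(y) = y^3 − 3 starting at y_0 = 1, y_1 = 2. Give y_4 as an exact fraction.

h(1) = −2, h(2) = 5. y_2 = 2 − 5·(2 − 1)/(5 − (−2)) = 9/7.
h(2) = 5, h(9/7) = −300/343. y_3 = (9/7) − (−300/343)·((9/7) − 2)/((−300/343) − 5) = 561/403.
h(9/7) = −300/343, h(561/403) = −19794000/65450827. y_4 = (561/403) − (−19794000/65450827)·((561/403) − (9/7))/((−19794000/65450827) − (−300/343)) = 20671423/14273229.

20671423/14273229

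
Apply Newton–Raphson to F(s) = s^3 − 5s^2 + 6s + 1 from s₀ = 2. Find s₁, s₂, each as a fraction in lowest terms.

s₁ = 5/2, s₂ = 4

F'(s) = 3s^2 − 10s + 6.
F(2) = 1, F'(2) = −2, so s₁ = 2 − 1/(−2) = 5/2.
F(5/2) = 3/8, F'(5/2) = −1/4, so s₂ = (5/2) − (3/8)/(−1/4) = 4.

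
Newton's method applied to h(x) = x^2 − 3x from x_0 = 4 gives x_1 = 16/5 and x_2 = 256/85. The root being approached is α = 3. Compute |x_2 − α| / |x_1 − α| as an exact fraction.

x_1 − α = 16/5 − 3 = 1/5, so |x_1 − α| = 1/5.
x_2 − α = 256/85 − 3 = 1/85, so |x_2 − α| = 1/85.
Ratio = (1/85) / (1/5) = 1/17.

1/17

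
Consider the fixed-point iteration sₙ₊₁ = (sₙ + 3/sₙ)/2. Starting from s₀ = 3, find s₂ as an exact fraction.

7/4

s₁ = (3 + 3/3)/2 = 2.
s₂ = (2 + 3/2)/2 = 7/4.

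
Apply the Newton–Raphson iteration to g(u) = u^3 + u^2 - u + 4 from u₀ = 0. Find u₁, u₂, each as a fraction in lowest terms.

g'(u) = 3u^2 + 2u - 1.
g(0) = 4, g'(0) = -1, so u₁ = 0 - 4/(-1) = 4.
g(4) = 80, g'(4) = 55, so u₂ = 4 - 80/55 = 28/11.

u₁ = 4, u₂ = 28/11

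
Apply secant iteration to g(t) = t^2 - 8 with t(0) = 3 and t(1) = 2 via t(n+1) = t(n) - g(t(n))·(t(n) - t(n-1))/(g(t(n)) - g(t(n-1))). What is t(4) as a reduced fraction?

g(3) = 1, g(2) = -4. t(2) = 2 - (-4)·(2 - 3)/((-4) - 1) = 14/5.
g(2) = -4, g(14/5) = -4/25. t(3) = (14/5) - (-4/25)·((14/5) - 2)/((-4/25) - (-4)) = 17/6.
g(14/5) = -4/25, g(17/6) = 1/36. t(4) = (17/6) - (1/36)·((17/6) - (14/5))/((1/36) - (-4/25)) = 478/169.

478/169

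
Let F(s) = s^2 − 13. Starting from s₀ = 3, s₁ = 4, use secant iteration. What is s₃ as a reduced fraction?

F(3) = −4, F(4) = 3. s₂ = 4 − 3·(4 − 3)/(3 − (−4)) = 25/7.
F(4) = 3, F(25/7) = −12/49. s₃ = (25/7) − (−12/49)·((25/7) − 4)/((−12/49) − 3) = 191/53.

191/53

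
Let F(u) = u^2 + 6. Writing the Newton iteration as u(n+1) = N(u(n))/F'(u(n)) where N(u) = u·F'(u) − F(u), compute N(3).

3

F'(u) = 2u.
N(u) = u·F'(u) − F(u) = u·(2u) − (u^2 + 6) = u^2 − 6.
N(3) = 3.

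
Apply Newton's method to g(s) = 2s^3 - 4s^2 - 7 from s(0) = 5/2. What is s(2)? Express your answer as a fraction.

2011061/791210

g'(s) = 6s^2 - 8s.
g(5/2) = -3/4, g'(5/2) = 35/2, so s(1) = (5/2) - (-3/4)/(35/2) = 89/35.
g(89/35) = 873/42875, g'(89/35) = 22606/1225, so s(2) = (89/35) - (873/42875)/(22606/1225) = 2011061/791210.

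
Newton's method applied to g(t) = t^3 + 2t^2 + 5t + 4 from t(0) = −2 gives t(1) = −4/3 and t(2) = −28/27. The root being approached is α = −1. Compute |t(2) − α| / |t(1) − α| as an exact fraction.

1/9

t(1) − α = −4/3 − (−1) = −4/3 + 1 = −1/3, so |t(1) − α| = 1/3.
t(2) − α = −28/27 − (−1) = −28/27 + 1 = −1/27, so |t(2) − α| = 1/27.
Ratio = (1/27) / (1/3) = 1/9.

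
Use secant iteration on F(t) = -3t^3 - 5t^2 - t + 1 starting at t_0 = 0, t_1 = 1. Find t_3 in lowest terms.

13/67

F(0) = 1, F(1) = -8. t_2 = 1 - (-8)·(1 - 0)/((-8) - 1) = 1/9.
F(1) = -8, F(1/9) = 200/243. t_3 = (1/9) - (200/243)·((1/9) - 1)/((200/243) - (-8)) = 13/67.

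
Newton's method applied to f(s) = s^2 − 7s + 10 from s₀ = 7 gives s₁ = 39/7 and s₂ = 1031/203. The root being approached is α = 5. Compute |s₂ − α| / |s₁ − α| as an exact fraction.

s₁ − α = 39/7 − 5 = 4/7, so |s₁ − α| = 4/7.
s₂ − α = 1031/203 − 5 = 16/203, so |s₂ − α| = 16/203.
Ratio = (16/203) / (4/7) = 4/29.

4/29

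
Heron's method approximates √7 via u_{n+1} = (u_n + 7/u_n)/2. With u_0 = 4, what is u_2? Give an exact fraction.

u_1 = (4 + 7/4)/2 = 23/8.
u_2 = (23/8 + 7/(23/8))/2 = 977/368.

977/368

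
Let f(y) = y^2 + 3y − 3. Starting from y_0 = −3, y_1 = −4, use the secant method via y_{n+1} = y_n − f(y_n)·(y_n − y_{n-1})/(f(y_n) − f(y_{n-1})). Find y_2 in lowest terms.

f(−3) = −3, f(−4) = 1. y_2 = (−4) − 1·((−4) − (−3))/(1 − (−3)) = −15/4.

−15/4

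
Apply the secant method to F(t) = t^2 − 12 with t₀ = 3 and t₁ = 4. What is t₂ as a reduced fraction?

F(3) = −3, F(4) = 4. t₂ = 4 − 4·(4 − 3)/(4 − (−3)) = 24/7.

24/7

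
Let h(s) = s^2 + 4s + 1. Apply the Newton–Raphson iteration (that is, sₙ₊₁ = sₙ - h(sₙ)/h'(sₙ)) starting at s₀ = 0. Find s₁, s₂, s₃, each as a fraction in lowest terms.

h'(s) = 2s + 4.
h(0) = 1, h'(0) = 4, so s₁ = 0 - 1/4 = -1/4.
h(-1/4) = 1/16, h'(-1/4) = 7/2, so s₂ = (-1/4) - (1/16)/(7/2) = -15/56.
h(-15/56) = 1/3136, h'(-15/56) = 97/28, so s₃ = (-15/56) - (1/3136)/(97/28) = -2911/10864.

s₁ = -1/4, s₂ = -15/56, s₃ = -2911/10864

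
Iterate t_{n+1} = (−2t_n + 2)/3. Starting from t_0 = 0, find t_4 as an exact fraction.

26/81

t_1 = (−2·0 + 2)/3 = 2/3.
t_2 = (−2·(2/3) + 2)/3 = 2/9.
t_3 = (−2·(2/9) + 2)/3 = 14/27.
t_4 = (−2·(14/27) + 2)/3 = 26/81.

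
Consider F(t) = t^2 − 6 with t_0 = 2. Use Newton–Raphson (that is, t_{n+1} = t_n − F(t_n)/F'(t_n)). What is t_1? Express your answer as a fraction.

5/2

F'(t) = 2t.
F(2) = −2, F'(2) = 4, so t_1 = 2 − (−2)/4 = 5/2.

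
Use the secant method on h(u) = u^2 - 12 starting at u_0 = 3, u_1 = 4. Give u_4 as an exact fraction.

724/209

h(3) = -3, h(4) = 4. u_2 = 4 - 4·(4 - 3)/(4 - (-3)) = 24/7.
h(4) = 4, h(24/7) = -12/49. u_3 = (24/7) - (-12/49)·((24/7) - 4)/((-12/49) - 4) = 45/13.
h(24/7) = -12/49, h(45/13) = -3/169. u_4 = (45/13) - (-3/169)·((45/13) - (24/7))/((-3/169) - (-12/49)) = 724/209.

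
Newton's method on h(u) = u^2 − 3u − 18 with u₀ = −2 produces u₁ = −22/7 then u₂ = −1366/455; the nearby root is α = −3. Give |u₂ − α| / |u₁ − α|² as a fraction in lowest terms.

7/65

u₁ − α = −22/7 − (−3) = −22/7 + 3 = −1/7, so |u₁ − α| = 1/7.
u₂ − α = −1366/455 − (−3) = −1366/455 + 3 = −1/455, so |u₂ − α| = 1/455.
|u₁ − α|² = 1/49.
Ratio = (1/455) / (1/49) = 7/65.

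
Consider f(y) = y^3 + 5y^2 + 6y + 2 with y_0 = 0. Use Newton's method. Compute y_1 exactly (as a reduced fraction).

f'(y) = 3y^2 + 10y + 6.
f(0) = 2, f'(0) = 6, so y_1 = 0 − 2/6 = −1/3.

−1/3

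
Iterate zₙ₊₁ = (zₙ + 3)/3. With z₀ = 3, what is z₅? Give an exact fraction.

122/81

z₁ = (3 + 3)/3 = 2.
z₂ = (2 + 3)/3 = 5/3.
z₃ = ((5/3) + 3)/3 = 14/9.
z₄ = ((14/9) + 3)/3 = 41/27.
z₅ = ((41/27) + 3)/3 = 122/81.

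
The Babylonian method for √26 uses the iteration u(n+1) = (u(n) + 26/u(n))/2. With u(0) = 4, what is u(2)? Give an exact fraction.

857/168

u(1) = (4 + 26/4)/2 = 21/4.
u(2) = (21/4 + 26/(21/4))/2 = 857/168.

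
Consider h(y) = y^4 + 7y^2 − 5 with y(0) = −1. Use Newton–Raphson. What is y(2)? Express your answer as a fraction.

−977/1208

h'(y) = 4y^3 + 14y.
h(−1) = 3, h'(−1) = −18, so y(1) = (−1) − 3/(−18) = −5/6.
h(−5/6) = 445/1296, h'(−5/6) = −755/54, so y(2) = (−5/6) − (445/1296)/(−755/54) = −977/1208.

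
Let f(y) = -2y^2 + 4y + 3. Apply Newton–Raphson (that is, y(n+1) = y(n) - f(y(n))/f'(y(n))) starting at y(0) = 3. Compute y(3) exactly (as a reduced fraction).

f'(y) = -4y + 4.
f(3) = -3, f'(3) = -8, so y(1) = 3 - (-3)/(-8) = 21/8.
f(21/8) = -9/32, f'(21/8) = -13/2, so y(2) = (21/8) - (-9/32)/(-13/2) = 537/208.
f(537/208) = -81/21632, f'(537/208) = -329/52, so y(3) = (537/208) - (-81/21632)/(-329/52) = 353265/136864.

353265/136864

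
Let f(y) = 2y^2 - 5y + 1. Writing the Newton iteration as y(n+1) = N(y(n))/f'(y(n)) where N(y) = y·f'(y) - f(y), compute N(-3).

17

f'(y) = 4y - 5.
N(y) = y·f'(y) - f(y) = y·(4y - 5) - (2y^2 - 5y + 1) = 2y^2 - 1.
N(-3) = 17.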